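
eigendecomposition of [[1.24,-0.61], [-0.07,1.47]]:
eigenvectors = [[-0.98, 0.87], [-0.2, -0.50]]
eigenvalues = [1.12, 1.59]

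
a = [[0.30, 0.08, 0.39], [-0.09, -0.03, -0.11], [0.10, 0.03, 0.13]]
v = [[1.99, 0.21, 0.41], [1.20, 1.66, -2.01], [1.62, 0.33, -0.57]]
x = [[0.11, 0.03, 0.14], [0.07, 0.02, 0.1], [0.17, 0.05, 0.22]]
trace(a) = 0.40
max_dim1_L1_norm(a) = 0.77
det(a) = -0.00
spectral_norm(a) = 0.55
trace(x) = 0.35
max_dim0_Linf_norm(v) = 2.01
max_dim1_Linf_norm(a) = 0.39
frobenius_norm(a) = 0.55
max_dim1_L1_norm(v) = 4.87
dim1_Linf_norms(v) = [1.99, 2.01, 1.62]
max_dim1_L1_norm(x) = 0.44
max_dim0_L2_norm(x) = 0.28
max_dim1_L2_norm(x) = 0.28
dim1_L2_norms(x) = [0.18, 0.12, 0.28]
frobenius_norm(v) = 3.93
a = v @ x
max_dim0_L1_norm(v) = 4.81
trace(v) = 3.08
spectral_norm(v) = 3.39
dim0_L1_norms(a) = [0.49, 0.14, 0.63]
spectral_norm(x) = 0.36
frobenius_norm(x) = 0.36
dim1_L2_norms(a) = [0.5, 0.15, 0.17]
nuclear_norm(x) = 0.37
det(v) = -2.04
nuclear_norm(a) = 0.55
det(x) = -0.00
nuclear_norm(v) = 5.67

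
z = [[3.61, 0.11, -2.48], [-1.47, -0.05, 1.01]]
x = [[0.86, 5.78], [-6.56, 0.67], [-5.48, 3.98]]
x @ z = [[-5.39,-0.19,3.70], [-24.67,-0.76,16.95], [-25.63,-0.8,17.61]]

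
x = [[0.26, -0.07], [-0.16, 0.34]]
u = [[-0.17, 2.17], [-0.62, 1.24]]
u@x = [[-0.39,0.75], [-0.36,0.46]]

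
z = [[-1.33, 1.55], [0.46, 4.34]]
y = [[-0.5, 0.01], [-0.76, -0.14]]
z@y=[[-0.51, -0.23], [-3.53, -0.60]]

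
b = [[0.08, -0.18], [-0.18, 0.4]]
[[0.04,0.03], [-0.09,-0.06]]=b @ [[0.14, -0.20],  [-0.15, -0.25]]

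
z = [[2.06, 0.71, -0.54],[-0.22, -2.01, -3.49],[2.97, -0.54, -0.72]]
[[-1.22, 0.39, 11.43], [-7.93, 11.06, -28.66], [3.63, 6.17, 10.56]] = z@[[1.61, 1.14, 5.63], [-3.30, -3.63, 3.99], [4.07, -1.15, 5.56]]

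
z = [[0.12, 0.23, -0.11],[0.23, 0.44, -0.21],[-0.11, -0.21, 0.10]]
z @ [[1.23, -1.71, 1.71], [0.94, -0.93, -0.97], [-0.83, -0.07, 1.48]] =[[0.46, -0.41, -0.18], [0.87, -0.79, -0.34], [-0.42, 0.38, 0.16]]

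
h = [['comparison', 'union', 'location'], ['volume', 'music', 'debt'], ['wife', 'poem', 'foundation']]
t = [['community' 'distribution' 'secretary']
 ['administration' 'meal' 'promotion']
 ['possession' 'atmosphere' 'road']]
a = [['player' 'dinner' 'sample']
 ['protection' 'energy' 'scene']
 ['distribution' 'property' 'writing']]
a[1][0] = 'protection'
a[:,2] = ['sample', 'scene', 'writing']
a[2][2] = 'writing'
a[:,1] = ['dinner', 'energy', 'property']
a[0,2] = 'sample'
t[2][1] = 'atmosphere'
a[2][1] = 'property'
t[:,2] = ['secretary', 'promotion', 'road']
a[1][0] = 'protection'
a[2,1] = 'property'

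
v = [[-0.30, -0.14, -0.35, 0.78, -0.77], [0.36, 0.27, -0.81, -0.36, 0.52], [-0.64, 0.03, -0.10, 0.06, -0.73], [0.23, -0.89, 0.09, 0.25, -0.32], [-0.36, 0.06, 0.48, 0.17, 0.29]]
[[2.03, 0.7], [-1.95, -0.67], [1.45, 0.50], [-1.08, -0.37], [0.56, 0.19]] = v @ [[-0.12, -0.04], [2.45, 0.84], [1.23, 0.42], [1.77, 0.61], [-1.8, -0.62]]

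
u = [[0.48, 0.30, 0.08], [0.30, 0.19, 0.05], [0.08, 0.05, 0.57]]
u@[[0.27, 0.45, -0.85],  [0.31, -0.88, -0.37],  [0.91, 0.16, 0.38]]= [[0.3, -0.04, -0.49], [0.19, -0.02, -0.31], [0.56, 0.08, 0.13]]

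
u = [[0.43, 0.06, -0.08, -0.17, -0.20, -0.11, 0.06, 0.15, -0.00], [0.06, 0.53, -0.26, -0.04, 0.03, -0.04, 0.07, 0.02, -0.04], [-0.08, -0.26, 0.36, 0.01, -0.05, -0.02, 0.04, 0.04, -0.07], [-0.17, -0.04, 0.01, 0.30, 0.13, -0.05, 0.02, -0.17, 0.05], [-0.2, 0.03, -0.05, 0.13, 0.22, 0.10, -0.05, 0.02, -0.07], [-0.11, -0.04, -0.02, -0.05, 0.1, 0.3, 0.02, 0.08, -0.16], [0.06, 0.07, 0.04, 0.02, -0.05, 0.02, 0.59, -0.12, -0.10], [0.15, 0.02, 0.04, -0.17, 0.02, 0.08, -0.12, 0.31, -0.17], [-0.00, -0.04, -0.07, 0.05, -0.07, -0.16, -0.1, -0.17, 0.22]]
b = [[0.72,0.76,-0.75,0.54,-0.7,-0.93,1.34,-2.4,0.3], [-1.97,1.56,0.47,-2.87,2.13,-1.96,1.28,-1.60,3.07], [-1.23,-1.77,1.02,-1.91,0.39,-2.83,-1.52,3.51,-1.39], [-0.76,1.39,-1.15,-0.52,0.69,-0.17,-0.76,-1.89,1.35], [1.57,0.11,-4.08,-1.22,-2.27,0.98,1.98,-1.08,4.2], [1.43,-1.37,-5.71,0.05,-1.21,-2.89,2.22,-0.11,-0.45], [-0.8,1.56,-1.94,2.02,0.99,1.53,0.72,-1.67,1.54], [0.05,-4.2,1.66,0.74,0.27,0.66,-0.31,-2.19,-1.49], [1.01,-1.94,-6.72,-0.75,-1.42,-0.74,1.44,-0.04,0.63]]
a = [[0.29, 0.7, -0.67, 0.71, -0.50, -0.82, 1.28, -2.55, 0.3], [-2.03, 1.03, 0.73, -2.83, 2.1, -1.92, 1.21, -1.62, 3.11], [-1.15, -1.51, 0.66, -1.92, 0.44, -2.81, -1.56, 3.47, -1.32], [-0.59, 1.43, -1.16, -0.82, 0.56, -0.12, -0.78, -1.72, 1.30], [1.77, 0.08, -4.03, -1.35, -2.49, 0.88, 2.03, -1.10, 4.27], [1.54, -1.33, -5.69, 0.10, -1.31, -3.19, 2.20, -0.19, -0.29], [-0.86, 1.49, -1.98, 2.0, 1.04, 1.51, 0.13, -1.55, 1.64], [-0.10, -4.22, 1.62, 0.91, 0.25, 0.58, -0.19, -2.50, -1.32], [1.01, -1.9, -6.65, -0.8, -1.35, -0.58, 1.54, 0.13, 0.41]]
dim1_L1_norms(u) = [1.26, 1.09, 0.93, 0.94, 0.87, 0.88, 1.07, 1.08, 0.88]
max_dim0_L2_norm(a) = 10.11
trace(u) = 3.26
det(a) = 30897.31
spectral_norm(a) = 11.74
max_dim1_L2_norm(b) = 7.45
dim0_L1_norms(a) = [9.34, 13.69, 23.19, 11.44, 10.04, 12.41, 10.92, 14.83, 13.96]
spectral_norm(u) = 0.82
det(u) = -0.00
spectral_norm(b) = 11.84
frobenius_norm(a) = 17.22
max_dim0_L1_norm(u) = 1.26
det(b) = 15407.63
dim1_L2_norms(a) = [3.27, 5.96, 5.66, 3.16, 7.19, 7.31, 4.4, 5.45, 7.36]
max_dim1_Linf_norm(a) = 6.65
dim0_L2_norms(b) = [3.56, 5.81, 10.2, 4.37, 3.92, 5.04, 4.23, 5.74, 6.01]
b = u + a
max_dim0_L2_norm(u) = 0.62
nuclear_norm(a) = 41.42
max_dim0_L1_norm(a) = 23.19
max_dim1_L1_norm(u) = 1.26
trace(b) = -3.22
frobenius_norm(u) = 1.43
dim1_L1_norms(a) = [7.82, 16.58, 14.84, 8.48, 18.0, 15.84, 12.2, 11.69, 14.37]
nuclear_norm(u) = 3.27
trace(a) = -6.48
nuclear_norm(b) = 40.83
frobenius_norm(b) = 17.24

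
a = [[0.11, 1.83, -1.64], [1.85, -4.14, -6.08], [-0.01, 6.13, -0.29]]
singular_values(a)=[8.57, 5.26, 0.29]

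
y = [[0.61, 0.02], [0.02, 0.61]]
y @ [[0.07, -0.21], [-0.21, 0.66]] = [[0.04,  -0.11], [-0.13,  0.40]]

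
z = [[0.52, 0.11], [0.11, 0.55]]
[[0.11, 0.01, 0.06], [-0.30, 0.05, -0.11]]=z @ [[0.35, 0.01, 0.16],[-0.61, 0.08, -0.23]]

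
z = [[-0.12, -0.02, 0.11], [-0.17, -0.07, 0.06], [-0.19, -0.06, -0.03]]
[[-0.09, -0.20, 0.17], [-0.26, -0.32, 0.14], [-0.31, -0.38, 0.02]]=z @ [[0.91,1.92,-0.09], [2.02,0.10,-0.62], [0.56,0.26,1.3]]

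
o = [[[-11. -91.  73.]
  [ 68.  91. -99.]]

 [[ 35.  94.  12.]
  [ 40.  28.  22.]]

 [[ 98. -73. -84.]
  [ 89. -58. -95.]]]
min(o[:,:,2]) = -99.0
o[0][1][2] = -99.0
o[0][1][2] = -99.0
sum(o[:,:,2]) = -171.0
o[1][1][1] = 28.0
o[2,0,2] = -84.0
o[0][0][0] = -11.0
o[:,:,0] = [[-11.0, 68.0], [35.0, 40.0], [98.0, 89.0]]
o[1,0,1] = 94.0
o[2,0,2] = -84.0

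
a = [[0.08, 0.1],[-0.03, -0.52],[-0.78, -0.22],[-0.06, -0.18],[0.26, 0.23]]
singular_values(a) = [0.92, 0.5]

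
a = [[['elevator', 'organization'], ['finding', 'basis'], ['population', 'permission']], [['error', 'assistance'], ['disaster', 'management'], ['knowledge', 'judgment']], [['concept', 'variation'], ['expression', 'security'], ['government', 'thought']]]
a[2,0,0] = 'concept'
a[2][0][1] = 'variation'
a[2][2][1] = 'thought'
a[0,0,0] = 'elevator'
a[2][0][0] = 'concept'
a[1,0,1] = 'assistance'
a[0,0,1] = 'organization'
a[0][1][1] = 'basis'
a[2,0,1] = 'variation'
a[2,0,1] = 'variation'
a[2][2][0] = 'government'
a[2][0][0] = 'concept'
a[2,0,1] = 'variation'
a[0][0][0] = 'elevator'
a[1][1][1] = 'management'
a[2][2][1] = 'thought'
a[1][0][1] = 'assistance'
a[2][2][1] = 'thought'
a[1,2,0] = 'knowledge'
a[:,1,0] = ['finding', 'disaster', 'expression']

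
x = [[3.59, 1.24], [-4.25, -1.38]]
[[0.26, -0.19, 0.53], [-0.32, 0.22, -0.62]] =x@[[0.11,-0.03,0.12], [-0.11,-0.07,0.08]]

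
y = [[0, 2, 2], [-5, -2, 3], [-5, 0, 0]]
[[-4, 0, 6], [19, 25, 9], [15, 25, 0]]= y @ [[-3, -5, 0], [-2, 0, 0], [0, 0, 3]]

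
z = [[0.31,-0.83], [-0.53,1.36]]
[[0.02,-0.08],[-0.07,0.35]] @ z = [[0.05, -0.13], [-0.21, 0.53]]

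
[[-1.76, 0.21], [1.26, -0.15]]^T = [[-1.76, 1.26], [0.21, -0.15]]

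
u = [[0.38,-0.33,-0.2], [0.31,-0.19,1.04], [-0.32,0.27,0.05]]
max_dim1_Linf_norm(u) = 1.04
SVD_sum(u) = [[-0.00, 0.0, -0.01], [0.33, -0.21, 1.03], [-0.03, 0.02, -0.10]] + [[0.38, -0.33, -0.19],[-0.02, 0.02, 0.01],[-0.29, 0.25, 0.15]] + [[-0.00, -0.0, 0.0],[-0.00, -0.00, 0.0],[-0.0, -0.00, 0.0]]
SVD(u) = [[0.01, 0.80, 0.60],[-1.00, -0.05, 0.08],[0.09, -0.60, 0.79]] @ diag([1.1059531543529337, 0.6795348532573399, 5.9877553241576435e-05]) @ [[-0.30, 0.19, -0.93], [0.71, -0.61, -0.35], [-0.64, -0.77, 0.05]]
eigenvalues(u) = [-0.45, -0.0, 0.69]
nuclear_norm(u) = 1.79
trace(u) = 0.24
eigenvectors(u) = [[-0.29, -0.64, -0.76], [-0.91, -0.77, 0.37], [0.31, 0.05, 0.54]]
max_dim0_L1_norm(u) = 1.29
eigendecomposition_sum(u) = [[0.14, -0.10, 0.26], [0.43, -0.30, 0.81], [-0.15, 0.1, -0.28]] + [[-0.00, -0.00, -0.0], [-0.0, -0.00, -0.00], [0.0, 0.0, 0.0]] + [[0.24,-0.23,-0.46], [-0.12,0.11,0.23], [-0.17,0.17,0.33]]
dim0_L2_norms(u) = [0.59, 0.47, 1.06]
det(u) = 0.00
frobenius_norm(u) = 1.30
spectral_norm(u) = 1.11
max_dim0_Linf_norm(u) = 1.04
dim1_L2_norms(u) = [0.54, 1.1, 0.42]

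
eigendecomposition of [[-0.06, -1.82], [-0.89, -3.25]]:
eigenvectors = [[0.97, 0.45], [-0.24, 0.89]]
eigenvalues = [0.39, -3.7]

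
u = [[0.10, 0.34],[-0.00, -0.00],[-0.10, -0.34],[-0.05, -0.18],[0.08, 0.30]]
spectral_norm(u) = 0.62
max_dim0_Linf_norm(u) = 0.34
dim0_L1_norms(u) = [0.33, 1.16]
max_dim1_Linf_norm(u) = 0.34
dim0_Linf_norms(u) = [0.1, 0.34]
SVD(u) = [[-0.57, 0.40], [0.0, 0.00], [0.57, -0.4], [0.30, 0.2], [-0.50, -0.80]] @ diag([0.6184277086163621, 0.006867984822060869]) @ [[-0.27,-0.96], [0.96,-0.27]]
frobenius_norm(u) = 0.62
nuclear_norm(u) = 0.63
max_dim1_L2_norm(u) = 0.35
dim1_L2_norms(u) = [0.35, 0.0, 0.35, 0.19, 0.31]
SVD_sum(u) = [[0.10, 0.34], [0.0, 0.00], [-0.10, -0.34], [-0.05, -0.18], [0.09, 0.3]] + [[0.0, -0.0], [0.0, 0.0], [-0.0, 0.00], [0.0, -0.00], [-0.01, 0.00]]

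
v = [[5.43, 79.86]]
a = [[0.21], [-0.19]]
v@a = [[-14.03]]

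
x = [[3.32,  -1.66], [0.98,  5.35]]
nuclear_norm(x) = 9.06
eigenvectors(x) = [[0.79+0.00j, (0.79-0j)], [-0.48-0.37j, (-0.48+0.37j)]]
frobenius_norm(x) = 6.58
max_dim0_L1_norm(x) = 7.01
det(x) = 19.39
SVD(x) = [[-0.3, 0.95], [0.95, 0.30]] @ diag([5.601946803164348, 3.461082491723757]) @ [[-0.01,  1.0], [1.00,  0.01]]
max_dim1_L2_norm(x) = 5.44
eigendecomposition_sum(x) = [[1.66+3.23j, -0.83+4.66j], [0.49-2.75j, (2.67-2.46j)]] + [[1.66-3.23j,(-0.83-4.66j)], [0.49+2.75j,2.68+2.46j]]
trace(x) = 8.67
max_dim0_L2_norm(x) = 5.6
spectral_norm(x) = 5.60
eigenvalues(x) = [(4.34+0.77j), (4.34-0.77j)]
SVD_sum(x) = [[0.02, -1.71], [-0.07, 5.34]] + [[3.3, 0.05], [1.05, 0.01]]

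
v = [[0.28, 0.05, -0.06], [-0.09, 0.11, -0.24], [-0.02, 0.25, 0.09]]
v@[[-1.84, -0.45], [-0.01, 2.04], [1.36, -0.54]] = [[-0.60, 0.01], [-0.16, 0.39], [0.16, 0.47]]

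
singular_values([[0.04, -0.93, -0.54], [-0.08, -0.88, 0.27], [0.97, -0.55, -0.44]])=[1.54, 0.91, 0.48]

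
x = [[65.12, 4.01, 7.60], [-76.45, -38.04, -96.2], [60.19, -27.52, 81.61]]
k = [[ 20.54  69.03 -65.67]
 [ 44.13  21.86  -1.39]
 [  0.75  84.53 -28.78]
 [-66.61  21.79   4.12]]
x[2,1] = -27.52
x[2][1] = -27.52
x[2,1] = -27.52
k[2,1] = 84.53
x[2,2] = 81.61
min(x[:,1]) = -38.04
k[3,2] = 4.12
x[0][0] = 65.12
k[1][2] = -1.39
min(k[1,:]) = -1.39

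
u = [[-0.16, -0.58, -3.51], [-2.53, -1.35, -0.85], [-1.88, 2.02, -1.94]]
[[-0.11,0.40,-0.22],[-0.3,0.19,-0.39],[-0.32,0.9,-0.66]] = u @ [[0.12, -0.13, 0.18], [-0.02, 0.19, -0.09], [0.03, -0.14, 0.07]]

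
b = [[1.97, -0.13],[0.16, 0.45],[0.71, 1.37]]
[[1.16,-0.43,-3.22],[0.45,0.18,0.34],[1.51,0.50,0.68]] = b @ [[0.64, -0.19, -1.55], [0.77, 0.46, 1.30]]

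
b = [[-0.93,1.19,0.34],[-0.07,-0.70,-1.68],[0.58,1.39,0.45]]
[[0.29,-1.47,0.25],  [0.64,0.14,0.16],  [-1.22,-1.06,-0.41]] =b@ [[-0.93, 0.38, -0.42], [-0.44, -1.03, -0.11], [-0.16, 0.33, -0.03]]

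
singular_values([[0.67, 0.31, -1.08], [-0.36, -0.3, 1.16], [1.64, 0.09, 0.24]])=[1.97, 1.46, 0.0]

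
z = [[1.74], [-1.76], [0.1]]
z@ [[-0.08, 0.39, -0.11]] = [[-0.14, 0.68, -0.19], [0.14, -0.69, 0.19], [-0.01, 0.04, -0.01]]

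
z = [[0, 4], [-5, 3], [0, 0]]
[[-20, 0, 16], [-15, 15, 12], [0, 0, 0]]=z @[[0, -3, 0], [-5, 0, 4]]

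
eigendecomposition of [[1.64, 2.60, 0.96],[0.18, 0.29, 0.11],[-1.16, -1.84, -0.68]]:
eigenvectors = [[-0.81, -0.81, 0.58], [-0.09, 0.33, -0.58], [0.57, 0.49, 0.58]]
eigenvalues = [1.24, 0.01, 0.0]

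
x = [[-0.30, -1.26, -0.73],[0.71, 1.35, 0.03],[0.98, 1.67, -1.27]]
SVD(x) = [[-0.37, -0.78, -0.51], [0.52, 0.28, -0.81], [0.77, -0.56, 0.30]] @ diag([2.832827319554531, 1.362147263513058, 0.14086947891355764]) @ [[0.44,0.87,-0.25],[-0.09,0.31,0.95],[-0.90,0.39,-0.21]]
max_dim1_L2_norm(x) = 2.32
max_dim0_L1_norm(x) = 4.28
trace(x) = -0.22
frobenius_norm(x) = 3.15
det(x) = -0.54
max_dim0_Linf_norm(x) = 1.67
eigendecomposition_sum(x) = [[-0.31+0.76j, (-0.98+0.88j), (-0-0.32j)],[0.41-0.28j, 0.79-0.13j, (-0.1+0.16j)],[0.25+0.06j, (0.32+0.27j), (-0.1+0.02j)]] + [[-0.31-0.76j, (-0.98-0.88j), (-0+0.32j)], [0.41+0.28j, (0.79+0.13j), -0.10-0.16j], [(0.25-0.06j), (0.32-0.27j), (-0.1-0.02j)]] + [[(0.32-0j),  0.69-0.00j,  (-0.72-0j)],[-0.10+0.00j,  -0.22+0.00j,  0.23+0.00j],[(0.47-0j),  (1.03-0j),  (-1.07-0j)]]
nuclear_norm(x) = 4.34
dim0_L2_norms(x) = [1.25, 2.49, 1.47]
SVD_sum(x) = [[-0.45, -0.9, 0.26],[0.64, 1.27, -0.36],[0.95, 1.89, -0.54]] + [[0.09,-0.33,-1.00], [-0.03,0.12,0.37], [0.07,-0.24,-0.72]] + [[0.06,-0.03,0.02], [0.1,-0.04,0.02], [-0.04,0.02,-0.01]]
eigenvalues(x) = [(0.38+0.64j), (0.38-0.64j), (-0.97+0j)]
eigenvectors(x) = [[-0.82+0.00j,(-0.82-0j),(0.55+0j)],[(0.42+0.27j),(0.42-0.27j),-0.18+0.00j],[(0.04+0.26j),(0.04-0.26j),(0.82+0j)]]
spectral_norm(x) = 2.83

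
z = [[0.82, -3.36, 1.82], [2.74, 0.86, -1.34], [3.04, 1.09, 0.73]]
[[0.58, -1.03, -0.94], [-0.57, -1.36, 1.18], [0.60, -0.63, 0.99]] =z @ [[0.02, -0.44, 0.27], [0.13, 0.4, 0.26], [0.55, 0.37, -0.16]]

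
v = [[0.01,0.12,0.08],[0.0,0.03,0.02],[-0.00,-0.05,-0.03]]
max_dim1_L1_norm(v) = 0.21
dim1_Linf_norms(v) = [0.12, 0.03, 0.05]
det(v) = 0.00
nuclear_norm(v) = 0.17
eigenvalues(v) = [(0.01+0j), 0.01j, -0.01j]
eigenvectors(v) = [[1.00+0.00j,-0.83+0.00j,(-0.83-0j)], [0.00+0.00j,-0.21-0.21j,(-0.21+0.21j)], [0.00+0.00j,(0.42+0.21j),0.42-0.21j]]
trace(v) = 0.01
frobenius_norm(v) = 0.16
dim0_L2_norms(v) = [0.01, 0.13, 0.09]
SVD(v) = [[0.9,0.42,-0.06], [0.23,-0.35,0.91], [-0.36,0.84,0.41]] @ diag([0.15992178422122708, 0.0048320034685850975, 0.0012940919514697485]) @ [[0.06,  0.83,  0.55], [0.88,  -0.31,  0.37], [-0.48,  -0.46,  0.75]]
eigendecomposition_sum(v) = [[(0.01+0j), 0.04+0.00j, 0.04+0.00j], [0j, 0.00+0.00j, 0.00+0.00j], [0j, 0j, 0.00+0.00j]] + [[0j, 0.04-0.02j, (0.02-0.02j)], [0.00+0.00j, 0.02+0.01j, (0.01-0j)], [0j, -0.02+0.00j, -0.02+0.01j]] + [[0j,0.04+0.02j,0.02+0.02j], [0.00+0.00j,0.01-0.01j,(0.01+0j)], [0.00+0.00j,(-0.02-0j),(-0.02-0.01j)]]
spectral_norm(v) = 0.16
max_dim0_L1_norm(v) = 0.2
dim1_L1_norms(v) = [0.21, 0.05, 0.08]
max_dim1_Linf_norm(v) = 0.12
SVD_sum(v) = [[0.01,0.12,0.08], [0.0,0.03,0.02], [-0.00,-0.05,-0.03]] + [[0.00,-0.0,0.00],[-0.0,0.00,-0.00],[0.0,-0.00,0.0]] + [[0.0, 0.00, -0.0],  [-0.00, -0.00, 0.0],  [-0.0, -0.0, 0.00]]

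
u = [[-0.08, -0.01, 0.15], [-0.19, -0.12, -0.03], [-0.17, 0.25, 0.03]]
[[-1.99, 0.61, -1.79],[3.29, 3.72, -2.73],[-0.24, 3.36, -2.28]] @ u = [[0.35, -0.5, -0.37], [-0.51, -1.16, 0.30], [-0.23, -0.97, -0.21]]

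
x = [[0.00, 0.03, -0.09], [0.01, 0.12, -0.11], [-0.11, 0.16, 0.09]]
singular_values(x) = [0.22, 0.18, 0.03]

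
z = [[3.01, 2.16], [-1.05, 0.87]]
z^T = [[3.01,-1.05], [2.16,0.87]]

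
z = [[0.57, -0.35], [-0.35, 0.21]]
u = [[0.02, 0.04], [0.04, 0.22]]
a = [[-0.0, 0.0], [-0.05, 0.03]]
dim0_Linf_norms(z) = [0.57, 0.35]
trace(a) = 0.03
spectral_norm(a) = 0.06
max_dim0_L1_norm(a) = 0.05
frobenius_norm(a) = 0.06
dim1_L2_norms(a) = [0.0, 0.06]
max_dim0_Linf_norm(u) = 0.22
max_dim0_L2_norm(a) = 0.05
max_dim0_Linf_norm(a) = 0.05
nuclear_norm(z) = 0.79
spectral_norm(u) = 0.23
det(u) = 0.00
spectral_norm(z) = 0.78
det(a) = 0.00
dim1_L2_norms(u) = [0.04, 0.22]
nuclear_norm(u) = 0.24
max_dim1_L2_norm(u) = 0.22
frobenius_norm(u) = 0.23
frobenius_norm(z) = 0.78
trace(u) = 0.24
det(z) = -0.00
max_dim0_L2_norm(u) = 0.22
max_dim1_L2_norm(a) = 0.06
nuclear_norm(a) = 0.06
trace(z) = 0.78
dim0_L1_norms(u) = [0.06, 0.26]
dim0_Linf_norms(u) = [0.04, 0.22]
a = u @ z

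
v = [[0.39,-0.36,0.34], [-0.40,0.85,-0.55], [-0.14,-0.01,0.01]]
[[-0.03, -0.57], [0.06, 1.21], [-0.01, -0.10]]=v @[[0.03, 0.56], [0.03, 0.59], [-0.09, -1.69]]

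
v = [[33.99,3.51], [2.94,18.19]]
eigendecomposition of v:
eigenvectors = [[0.98, -0.21], [0.18, 0.98]]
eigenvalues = [34.62, 17.56]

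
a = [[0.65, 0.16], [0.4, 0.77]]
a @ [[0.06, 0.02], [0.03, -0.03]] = [[0.04, 0.01], [0.05, -0.02]]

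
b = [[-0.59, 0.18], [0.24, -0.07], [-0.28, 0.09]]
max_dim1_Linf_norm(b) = 0.59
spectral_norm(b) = 0.73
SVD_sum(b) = [[-0.59, 0.18], [0.24, -0.07], [-0.28, 0.09]] + [[-0.00, -0.0], [0.00, 0.00], [0.0, 0.0]]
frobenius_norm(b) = 0.73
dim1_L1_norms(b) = [0.77, 0.31, 0.37]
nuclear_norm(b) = 0.73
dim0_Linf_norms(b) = [0.59, 0.18]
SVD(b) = [[-0.85,0.11], [0.34,-0.63], [-0.40,-0.77]] @ diag([0.7276481696190105, 0.005304832712140038]) @ [[0.96, -0.29], [-0.29, -0.96]]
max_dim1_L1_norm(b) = 0.77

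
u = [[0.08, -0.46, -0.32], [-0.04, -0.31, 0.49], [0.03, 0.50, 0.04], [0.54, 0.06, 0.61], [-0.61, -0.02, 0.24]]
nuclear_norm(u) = 2.44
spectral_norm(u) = 0.94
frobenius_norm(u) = 1.42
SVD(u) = [[0.31, 0.29, -0.58], [-0.34, -0.45, -0.47], [-0.15, 0.05, 0.65], [-0.86, 0.11, -0.13], [0.17, -0.84, 0.07]] @ diag([0.939101126097496, 0.7585558721522356, 0.7421469287046715]) @ [[-0.57, -0.18, -0.81], [0.81, 0.07, -0.58], [-0.16, 0.98, -0.11]]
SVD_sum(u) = [[-0.17, -0.05, -0.24], [0.18, 0.06, 0.25], [0.08, 0.03, 0.11], [0.46, 0.15, 0.65], [-0.09, -0.03, -0.12]] + [[0.18,0.02,-0.13], [-0.28,-0.02,0.2], [0.03,0.0,-0.02], [0.07,0.01,-0.05], [-0.51,-0.05,0.37]] + [[0.07, -0.42, 0.05],  [0.06, -0.34, 0.04],  [-0.08, 0.47, -0.05],  [0.02, -0.09, 0.01],  [-0.01, 0.05, -0.01]]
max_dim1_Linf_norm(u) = 0.61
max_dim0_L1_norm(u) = 1.7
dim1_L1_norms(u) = [0.86, 0.84, 0.57, 1.21, 0.87]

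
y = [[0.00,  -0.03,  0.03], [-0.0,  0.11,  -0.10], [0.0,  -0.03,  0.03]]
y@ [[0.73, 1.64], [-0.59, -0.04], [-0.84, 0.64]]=[[-0.01, 0.02], [0.02, -0.07], [-0.01, 0.02]]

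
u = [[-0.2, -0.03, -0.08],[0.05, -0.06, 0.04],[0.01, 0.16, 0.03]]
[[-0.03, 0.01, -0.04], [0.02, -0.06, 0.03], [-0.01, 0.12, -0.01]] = u @[[0.17, -0.09, 0.03], [-0.09, 0.81, -0.17], [0.03, -0.17, 0.51]]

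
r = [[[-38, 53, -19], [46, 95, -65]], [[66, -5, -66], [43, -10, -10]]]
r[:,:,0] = [[-38, 46], [66, 43]]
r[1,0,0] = 66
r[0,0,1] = 53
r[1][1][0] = 43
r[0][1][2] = -65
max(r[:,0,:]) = 66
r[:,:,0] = [[-38, 46], [66, 43]]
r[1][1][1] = -10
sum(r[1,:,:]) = 18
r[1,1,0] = 43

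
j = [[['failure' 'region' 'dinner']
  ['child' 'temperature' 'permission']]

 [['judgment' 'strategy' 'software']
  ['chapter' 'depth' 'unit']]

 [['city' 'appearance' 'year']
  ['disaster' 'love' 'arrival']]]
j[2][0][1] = 'appearance'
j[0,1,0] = 'child'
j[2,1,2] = 'arrival'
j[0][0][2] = 'dinner'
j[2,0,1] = 'appearance'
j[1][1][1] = 'depth'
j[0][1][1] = 'temperature'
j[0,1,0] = 'child'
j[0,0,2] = 'dinner'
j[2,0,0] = 'city'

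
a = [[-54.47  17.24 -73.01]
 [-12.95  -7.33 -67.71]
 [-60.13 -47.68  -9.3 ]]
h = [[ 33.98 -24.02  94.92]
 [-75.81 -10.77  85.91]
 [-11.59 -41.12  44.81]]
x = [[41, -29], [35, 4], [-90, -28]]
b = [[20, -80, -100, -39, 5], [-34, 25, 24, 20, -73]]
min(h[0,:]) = -24.02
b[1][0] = -34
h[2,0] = -11.59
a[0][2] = -73.01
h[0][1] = -24.02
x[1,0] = 35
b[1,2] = 24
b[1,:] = [-34, 25, 24, 20, -73]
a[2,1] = -47.68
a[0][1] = 17.24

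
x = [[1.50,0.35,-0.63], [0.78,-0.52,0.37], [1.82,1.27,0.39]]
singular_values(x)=[2.7, 0.95, 0.82]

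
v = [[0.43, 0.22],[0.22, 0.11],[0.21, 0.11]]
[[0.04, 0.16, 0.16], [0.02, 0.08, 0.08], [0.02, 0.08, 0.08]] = v@[[0.1, 0.28, 0.26], [-0.02, 0.18, 0.24]]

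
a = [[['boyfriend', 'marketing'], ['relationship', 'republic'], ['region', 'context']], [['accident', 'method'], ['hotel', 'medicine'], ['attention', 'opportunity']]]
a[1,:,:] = [['accident', 'method'], ['hotel', 'medicine'], ['attention', 'opportunity']]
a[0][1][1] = 'republic'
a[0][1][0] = 'relationship'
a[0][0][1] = 'marketing'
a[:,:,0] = [['boyfriend', 'relationship', 'region'], ['accident', 'hotel', 'attention']]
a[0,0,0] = 'boyfriend'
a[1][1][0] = 'hotel'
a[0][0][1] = 'marketing'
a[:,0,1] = ['marketing', 'method']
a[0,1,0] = 'relationship'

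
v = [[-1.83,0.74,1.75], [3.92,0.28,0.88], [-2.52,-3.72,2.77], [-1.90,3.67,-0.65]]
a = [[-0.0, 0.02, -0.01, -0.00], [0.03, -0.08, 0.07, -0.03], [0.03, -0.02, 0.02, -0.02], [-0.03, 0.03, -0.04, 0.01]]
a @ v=[[0.10, 0.04, -0.01],[-0.49, -0.37, 0.20],[-0.15, -0.13, 0.1],[0.25, 0.17, -0.14]]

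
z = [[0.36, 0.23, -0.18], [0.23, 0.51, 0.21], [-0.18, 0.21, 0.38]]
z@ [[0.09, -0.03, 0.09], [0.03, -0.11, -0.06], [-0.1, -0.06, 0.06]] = [[0.06, -0.03, 0.01], [0.01, -0.08, 0.0], [-0.05, -0.04, -0.01]]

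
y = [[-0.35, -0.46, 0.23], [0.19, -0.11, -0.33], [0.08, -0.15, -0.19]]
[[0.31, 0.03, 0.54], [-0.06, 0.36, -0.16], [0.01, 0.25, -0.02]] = y @ [[-0.94, 0.32, -0.13], [-0.12, -0.65, -0.75], [-0.33, -0.69, 0.65]]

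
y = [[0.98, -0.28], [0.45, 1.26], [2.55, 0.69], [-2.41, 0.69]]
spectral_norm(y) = 3.67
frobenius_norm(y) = 4.01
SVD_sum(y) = [[0.97,0.03],[0.49,0.02],[2.57,0.09],[-2.38,-0.09]] + [[0.01, -0.31], [-0.04, 1.24], [-0.02, 0.60], [-0.03, 0.78]]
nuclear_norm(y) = 5.29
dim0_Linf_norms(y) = [2.55, 1.26]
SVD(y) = [[-0.26, 0.2],[-0.13, -0.77],[-0.70, -0.37],[0.65, -0.48]] @ diag([3.6725245094665153, 1.613773133797848]) @ [[-1.00, -0.04], [0.04, -1.0]]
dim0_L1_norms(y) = [6.39, 2.92]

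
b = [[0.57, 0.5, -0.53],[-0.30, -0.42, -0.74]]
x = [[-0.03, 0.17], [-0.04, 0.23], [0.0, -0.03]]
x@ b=[[-0.07,-0.09,-0.11], [-0.09,-0.12,-0.15], [0.01,0.01,0.02]]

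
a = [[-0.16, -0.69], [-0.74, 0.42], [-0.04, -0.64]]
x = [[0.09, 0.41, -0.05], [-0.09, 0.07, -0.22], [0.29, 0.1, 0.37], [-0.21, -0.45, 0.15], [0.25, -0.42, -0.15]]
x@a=[[-0.32, 0.14], [-0.03, 0.23], [-0.14, -0.39], [0.36, -0.14], [0.28, -0.25]]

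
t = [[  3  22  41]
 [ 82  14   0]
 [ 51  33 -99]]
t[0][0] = 3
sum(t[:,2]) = -58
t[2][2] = -99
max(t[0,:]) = 41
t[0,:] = [3, 22, 41]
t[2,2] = -99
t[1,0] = 82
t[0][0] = 3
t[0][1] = 22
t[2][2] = -99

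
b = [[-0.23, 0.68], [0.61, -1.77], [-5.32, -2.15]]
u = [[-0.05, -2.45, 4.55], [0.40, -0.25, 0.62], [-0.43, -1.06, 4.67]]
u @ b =[[-25.69, -5.48], [-3.54, -0.62], [-25.39, -8.46]]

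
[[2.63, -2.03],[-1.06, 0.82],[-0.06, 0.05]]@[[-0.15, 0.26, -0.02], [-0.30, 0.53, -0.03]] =[[0.21, -0.39, 0.01], [-0.09, 0.16, -0.0], [-0.01, 0.01, -0.0]]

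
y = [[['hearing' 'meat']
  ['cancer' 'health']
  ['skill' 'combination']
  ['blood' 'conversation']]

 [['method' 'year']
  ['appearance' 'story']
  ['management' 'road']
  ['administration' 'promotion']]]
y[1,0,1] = 'year'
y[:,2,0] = ['skill', 'management']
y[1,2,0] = 'management'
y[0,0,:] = ['hearing', 'meat']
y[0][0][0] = 'hearing'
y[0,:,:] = [['hearing', 'meat'], ['cancer', 'health'], ['skill', 'combination'], ['blood', 'conversation']]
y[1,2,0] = 'management'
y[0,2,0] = 'skill'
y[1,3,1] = 'promotion'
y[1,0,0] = 'method'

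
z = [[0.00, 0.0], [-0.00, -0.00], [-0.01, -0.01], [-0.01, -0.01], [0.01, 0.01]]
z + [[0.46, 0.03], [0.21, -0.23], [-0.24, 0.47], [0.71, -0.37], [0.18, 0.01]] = [[0.46, 0.03], [0.21, -0.23], [-0.25, 0.46], [0.70, -0.38], [0.19, 0.02]]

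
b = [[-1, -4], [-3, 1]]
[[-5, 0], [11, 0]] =b@ [[-3, 0], [2, 0]]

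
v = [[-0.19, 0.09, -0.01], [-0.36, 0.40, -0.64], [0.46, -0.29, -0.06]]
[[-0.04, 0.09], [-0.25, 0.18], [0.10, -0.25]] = v @ [[0.11, -0.30], [-0.22, 0.37], [0.19, 0.12]]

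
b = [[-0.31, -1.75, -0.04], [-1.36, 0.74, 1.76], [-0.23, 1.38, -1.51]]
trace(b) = -1.08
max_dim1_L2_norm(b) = 2.34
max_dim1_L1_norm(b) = 3.86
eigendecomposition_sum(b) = [[0.56,  -1.01,  -0.46], [-0.83,  1.51,  0.7], [-0.33,  0.6,  0.28]] + [[-0.63, -0.19, -0.56], [-0.22, -0.07, -0.19], [-0.28, -0.09, -0.24]] + [[-0.24, -0.55, 0.98], [-0.31, -0.70, 1.26], [0.38, 0.86, -1.54]]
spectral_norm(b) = 2.54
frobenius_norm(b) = 3.59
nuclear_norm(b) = 5.82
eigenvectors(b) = [[-0.53, 0.87, -0.44], [0.79, 0.30, -0.57], [0.31, 0.38, 0.70]]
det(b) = 5.47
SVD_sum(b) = [[-0.24,-0.28,0.63], [-0.55,-0.64,1.46], [0.58,0.67,-1.52]] + [[0.51, -1.33, -0.39], [-0.55, 1.44, 0.42], [-0.32, 0.83, 0.24]] + [[-0.58, -0.14, -0.28], [-0.26, -0.06, -0.12], [-0.49, -0.12, -0.24]]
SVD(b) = [[-0.29, -0.63, -0.73], [-0.66, 0.68, -0.32], [0.69, 0.39, -0.61]] @ diag([2.5420300066718693, 2.3673490160054107, 0.9089235840256502]) @ [[0.33, 0.38, -0.87], [-0.34, 0.9, 0.26], [0.88, 0.21, 0.43]]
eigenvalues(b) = [2.34, -0.94, -2.49]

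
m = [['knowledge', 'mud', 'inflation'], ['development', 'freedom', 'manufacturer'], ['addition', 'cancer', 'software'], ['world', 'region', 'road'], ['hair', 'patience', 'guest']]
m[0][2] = 'inflation'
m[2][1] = 'cancer'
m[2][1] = 'cancer'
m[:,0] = ['knowledge', 'development', 'addition', 'world', 'hair']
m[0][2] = 'inflation'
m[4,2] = 'guest'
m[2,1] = 'cancer'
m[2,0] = 'addition'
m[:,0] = ['knowledge', 'development', 'addition', 'world', 'hair']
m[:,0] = ['knowledge', 'development', 'addition', 'world', 'hair']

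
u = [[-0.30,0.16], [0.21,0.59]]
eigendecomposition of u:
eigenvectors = [[-0.98, -0.17],  [0.22, -0.99]]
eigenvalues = [-0.34, 0.63]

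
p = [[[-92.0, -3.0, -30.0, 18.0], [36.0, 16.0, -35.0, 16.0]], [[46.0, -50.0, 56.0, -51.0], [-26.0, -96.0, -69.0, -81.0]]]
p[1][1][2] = -69.0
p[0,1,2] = -35.0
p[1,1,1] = -96.0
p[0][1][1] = 16.0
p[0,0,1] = -3.0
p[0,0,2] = -30.0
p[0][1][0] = 36.0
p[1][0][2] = 56.0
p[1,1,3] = -81.0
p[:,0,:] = [[-92.0, -3.0, -30.0, 18.0], [46.0, -50.0, 56.0, -51.0]]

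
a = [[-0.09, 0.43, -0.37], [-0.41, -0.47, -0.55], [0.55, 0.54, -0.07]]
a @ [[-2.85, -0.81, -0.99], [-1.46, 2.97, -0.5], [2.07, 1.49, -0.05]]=[[-1.14, 0.8, -0.11], [0.72, -1.88, 0.67], [-2.5, 1.05, -0.81]]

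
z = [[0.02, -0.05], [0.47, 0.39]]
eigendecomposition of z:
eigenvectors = [[-0.52, 0.17], [0.85, -0.99]]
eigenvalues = [0.1, 0.31]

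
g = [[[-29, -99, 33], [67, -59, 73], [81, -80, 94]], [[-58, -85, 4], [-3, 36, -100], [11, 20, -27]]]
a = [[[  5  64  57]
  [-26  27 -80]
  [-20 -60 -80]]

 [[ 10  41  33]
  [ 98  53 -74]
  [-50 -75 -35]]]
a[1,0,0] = 10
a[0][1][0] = -26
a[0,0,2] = 57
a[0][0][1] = 64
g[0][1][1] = -59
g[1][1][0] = -3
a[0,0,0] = 5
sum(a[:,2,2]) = -115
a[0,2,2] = -80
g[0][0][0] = -29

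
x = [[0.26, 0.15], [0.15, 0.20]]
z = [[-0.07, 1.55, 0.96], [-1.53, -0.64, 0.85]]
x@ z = [[-0.25, 0.31, 0.38], [-0.32, 0.1, 0.31]]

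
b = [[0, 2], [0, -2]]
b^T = [[0, 0], [2, -2]]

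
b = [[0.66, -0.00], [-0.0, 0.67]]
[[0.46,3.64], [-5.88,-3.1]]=b@[[0.69, 5.51], [-8.77, -4.62]]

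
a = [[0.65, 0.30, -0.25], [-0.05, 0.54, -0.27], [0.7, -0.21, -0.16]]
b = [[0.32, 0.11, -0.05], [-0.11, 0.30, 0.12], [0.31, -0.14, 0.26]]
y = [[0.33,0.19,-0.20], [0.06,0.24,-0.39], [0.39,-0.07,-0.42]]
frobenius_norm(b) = 0.65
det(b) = 0.04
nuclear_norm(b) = 1.08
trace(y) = 0.15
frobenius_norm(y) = 0.86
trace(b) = 0.88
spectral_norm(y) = 0.77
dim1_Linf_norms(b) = [0.32, 0.3, 0.31]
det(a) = -0.06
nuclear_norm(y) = 1.28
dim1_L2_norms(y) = [0.43, 0.46, 0.58]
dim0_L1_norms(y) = [0.78, 0.5, 1.01]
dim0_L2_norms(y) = [0.51, 0.31, 0.61]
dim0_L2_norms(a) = [0.96, 0.65, 0.4]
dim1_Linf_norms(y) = [0.33, 0.39, 0.42]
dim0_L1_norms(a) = [1.4, 1.05, 0.68]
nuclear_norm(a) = 1.79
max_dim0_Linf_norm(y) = 0.42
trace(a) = 1.03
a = b + y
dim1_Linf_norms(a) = [0.65, 0.54, 0.7]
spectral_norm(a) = 1.00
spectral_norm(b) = 0.49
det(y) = -0.05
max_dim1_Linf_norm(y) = 0.42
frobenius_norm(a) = 1.23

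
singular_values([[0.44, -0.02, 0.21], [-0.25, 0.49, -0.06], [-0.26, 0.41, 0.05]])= [0.79, 0.4, 0.08]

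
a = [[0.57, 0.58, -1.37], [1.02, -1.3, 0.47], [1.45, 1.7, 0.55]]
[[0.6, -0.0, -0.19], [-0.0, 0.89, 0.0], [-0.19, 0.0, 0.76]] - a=[[0.03,-0.58,1.18], [-1.02,2.19,-0.47], [-1.64,-1.70,0.21]]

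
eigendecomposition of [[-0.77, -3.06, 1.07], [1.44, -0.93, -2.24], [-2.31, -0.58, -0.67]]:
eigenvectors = [[(-0.69+0j), (-0.69-0j), 0.47+0.00j], [0.22+0.47j, 0.22-0.47j, 0.53+0.00j], [0.05-0.50j, 0.05+0.50j, 0.71+0.00j]]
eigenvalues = [(0.13+2.85j), (0.13-2.85j), (-2.64+0j)]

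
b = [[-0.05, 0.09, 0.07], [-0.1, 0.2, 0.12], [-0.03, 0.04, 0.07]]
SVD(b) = [[-0.42, -0.18, 0.89], [-0.86, 0.37, -0.34], [-0.27, -0.91, -0.31]] @ diag([0.29294799599607135, 0.03846983752144057, 0.0012422733031627504]) @ [[0.40, -0.76, -0.52], [-0.02, 0.56, -0.83], [-0.92, -0.34, -0.21]]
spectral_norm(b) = 0.29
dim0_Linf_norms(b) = [0.1, 0.2, 0.12]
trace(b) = 0.22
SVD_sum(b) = [[-0.05, 0.09, 0.06],[-0.1, 0.19, 0.13],[-0.03, 0.06, 0.04]] + [[0.0, -0.0, 0.01], [-0.0, 0.01, -0.01], [0.0, -0.02, 0.03]] + [[-0.0, -0.00, -0.0], [0.0, 0.0, 0.00], [0.00, 0.0, 0.0]]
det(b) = -0.00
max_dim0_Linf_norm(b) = 0.2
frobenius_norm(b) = 0.30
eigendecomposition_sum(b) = [[-0.05,  0.09,  0.07], [-0.1,  0.2,  0.14], [-0.02,  0.05,  0.03]] + [[-0.00, 0.00, 0.0], [-0.0, 0.0, 0.00], [-0.0, 0.00, 0.0]] + [[-0.00, -0.00, 0.00], [0.0, 0.0, -0.03], [-0.01, -0.01, 0.04]]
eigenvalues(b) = [0.18, -0.0, 0.04]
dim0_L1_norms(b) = [0.18, 0.33, 0.26]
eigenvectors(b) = [[0.41, 0.92, 0.06], [0.89, 0.34, -0.57], [0.21, 0.19, 0.82]]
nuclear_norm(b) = 0.33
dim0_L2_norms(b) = [0.12, 0.22, 0.16]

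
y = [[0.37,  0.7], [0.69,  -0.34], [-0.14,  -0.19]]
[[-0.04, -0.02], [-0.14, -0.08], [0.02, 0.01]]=y@[[-0.19, -0.1], [0.04, 0.02]]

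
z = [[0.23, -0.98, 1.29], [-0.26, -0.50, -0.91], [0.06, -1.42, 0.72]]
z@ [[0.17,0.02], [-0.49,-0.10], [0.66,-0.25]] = [[1.37, -0.22], [-0.40, 0.27], [1.18, -0.04]]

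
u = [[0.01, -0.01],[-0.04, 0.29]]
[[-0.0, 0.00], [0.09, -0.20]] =u @ [[0.26,-0.56], [0.36,-0.78]]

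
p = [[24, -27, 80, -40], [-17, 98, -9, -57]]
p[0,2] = 80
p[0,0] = 24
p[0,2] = 80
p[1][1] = 98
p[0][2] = 80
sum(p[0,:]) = 37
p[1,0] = -17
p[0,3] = -40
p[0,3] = -40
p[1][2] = -9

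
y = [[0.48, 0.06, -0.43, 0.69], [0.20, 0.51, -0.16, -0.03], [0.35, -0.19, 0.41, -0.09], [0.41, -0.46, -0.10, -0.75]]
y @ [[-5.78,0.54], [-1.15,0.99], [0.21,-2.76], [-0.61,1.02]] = [[-3.35, 2.21], [-1.76, 1.02], [-1.66, -1.22], [-1.40, -0.72]]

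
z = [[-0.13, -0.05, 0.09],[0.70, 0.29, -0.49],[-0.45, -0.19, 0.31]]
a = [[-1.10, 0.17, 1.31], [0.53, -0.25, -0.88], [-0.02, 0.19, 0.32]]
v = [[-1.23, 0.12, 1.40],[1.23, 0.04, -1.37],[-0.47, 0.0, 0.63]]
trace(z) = 0.47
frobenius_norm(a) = 2.05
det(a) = 0.00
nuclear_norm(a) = 2.33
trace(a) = -1.03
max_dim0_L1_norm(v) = 3.4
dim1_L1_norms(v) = [2.75, 2.64, 1.1]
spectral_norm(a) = 2.03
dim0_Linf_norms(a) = [1.1, 0.25, 1.31]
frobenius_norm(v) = 2.74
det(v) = -0.02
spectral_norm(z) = 1.08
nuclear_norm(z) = 1.09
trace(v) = -0.56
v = a + z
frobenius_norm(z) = 1.08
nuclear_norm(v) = 2.91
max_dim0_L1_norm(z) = 1.28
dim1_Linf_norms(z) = [0.13, 0.7, 0.45]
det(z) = 0.00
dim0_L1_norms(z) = [1.28, 0.53, 0.89]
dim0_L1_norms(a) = [1.65, 0.61, 2.51]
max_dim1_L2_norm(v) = 1.87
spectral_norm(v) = 2.73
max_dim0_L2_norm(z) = 0.84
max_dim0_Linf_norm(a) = 1.31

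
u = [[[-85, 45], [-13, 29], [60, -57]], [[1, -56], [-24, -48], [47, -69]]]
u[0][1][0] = -13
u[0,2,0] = 60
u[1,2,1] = -69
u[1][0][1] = -56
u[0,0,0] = -85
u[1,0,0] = 1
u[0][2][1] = -57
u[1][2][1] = -69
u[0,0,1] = 45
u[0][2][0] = 60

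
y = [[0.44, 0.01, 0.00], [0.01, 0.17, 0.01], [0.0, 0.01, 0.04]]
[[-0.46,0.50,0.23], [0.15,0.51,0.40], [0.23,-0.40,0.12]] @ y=[[-0.20, 0.08, 0.01], [0.07, 0.09, 0.02], [0.1, -0.06, 0.0]]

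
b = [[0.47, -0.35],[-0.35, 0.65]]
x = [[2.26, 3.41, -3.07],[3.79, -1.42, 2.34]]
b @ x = [[-0.26, 2.1, -2.26], [1.67, -2.12, 2.60]]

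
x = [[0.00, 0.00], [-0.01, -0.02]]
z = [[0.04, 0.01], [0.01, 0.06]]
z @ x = [[-0.00, -0.0], [-0.0, -0.00]]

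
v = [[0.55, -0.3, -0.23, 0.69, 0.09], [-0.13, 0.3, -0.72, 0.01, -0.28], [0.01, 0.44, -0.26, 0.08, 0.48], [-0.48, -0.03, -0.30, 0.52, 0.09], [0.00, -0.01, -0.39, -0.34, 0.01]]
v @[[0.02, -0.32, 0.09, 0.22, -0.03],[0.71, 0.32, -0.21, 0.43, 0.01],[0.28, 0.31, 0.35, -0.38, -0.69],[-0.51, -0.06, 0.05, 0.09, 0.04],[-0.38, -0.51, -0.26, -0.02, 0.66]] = [[-0.65, -0.43, 0.04, 0.14, 0.23], [0.11, 0.06, -0.25, 0.38, 0.32], [0.02, -0.19, -0.3, 0.29, 0.5], [-0.41, -0.03, -0.14, 0.04, 0.3], [0.05, -0.11, -0.15, 0.11, 0.26]]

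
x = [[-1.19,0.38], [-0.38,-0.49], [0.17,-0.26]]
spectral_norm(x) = 1.29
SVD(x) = [[-0.97,  0.12],[-0.19,  -0.93],[0.18,  -0.34]] @ diag([1.2917063323052058, 0.6107329621713841]) @ [[0.97, -0.25],[0.25, 0.97]]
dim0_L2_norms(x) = [1.26, 0.67]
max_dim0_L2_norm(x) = 1.26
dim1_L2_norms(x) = [1.25, 0.62, 0.31]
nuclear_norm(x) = 1.90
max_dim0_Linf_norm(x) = 1.19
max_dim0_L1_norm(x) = 1.74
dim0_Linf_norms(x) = [1.19, 0.49]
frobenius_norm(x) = 1.43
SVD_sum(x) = [[-1.21, 0.31], [-0.24, 0.06], [0.22, -0.06]] + [[0.02, 0.07], [-0.14, -0.55], [-0.05, -0.2]]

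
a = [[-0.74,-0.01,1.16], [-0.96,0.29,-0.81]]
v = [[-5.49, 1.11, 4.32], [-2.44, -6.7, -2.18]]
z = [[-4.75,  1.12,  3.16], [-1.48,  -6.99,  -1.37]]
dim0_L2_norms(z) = [4.98, 7.08, 3.44]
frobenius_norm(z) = 9.31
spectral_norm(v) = 7.57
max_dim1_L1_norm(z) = 9.84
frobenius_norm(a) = 1.89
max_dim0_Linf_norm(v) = 6.7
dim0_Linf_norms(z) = [4.75, 6.99, 3.16]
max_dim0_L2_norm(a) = 1.41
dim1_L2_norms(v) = [7.07, 7.46]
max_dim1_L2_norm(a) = 1.38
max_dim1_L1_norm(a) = 2.06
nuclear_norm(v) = 14.52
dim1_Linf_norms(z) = [4.75, 6.99]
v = z + a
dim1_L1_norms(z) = [9.03, 9.84]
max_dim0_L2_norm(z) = 7.08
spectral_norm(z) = 7.36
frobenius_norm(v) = 10.28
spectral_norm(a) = 1.43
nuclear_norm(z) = 13.07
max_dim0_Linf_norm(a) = 1.16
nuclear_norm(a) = 2.66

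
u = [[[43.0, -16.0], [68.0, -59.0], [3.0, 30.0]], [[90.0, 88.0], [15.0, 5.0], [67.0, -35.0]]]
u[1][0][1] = 88.0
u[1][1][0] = 15.0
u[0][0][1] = -16.0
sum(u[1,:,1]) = 58.0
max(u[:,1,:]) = 68.0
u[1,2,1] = -35.0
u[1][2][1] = -35.0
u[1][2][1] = -35.0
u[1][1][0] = 15.0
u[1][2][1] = -35.0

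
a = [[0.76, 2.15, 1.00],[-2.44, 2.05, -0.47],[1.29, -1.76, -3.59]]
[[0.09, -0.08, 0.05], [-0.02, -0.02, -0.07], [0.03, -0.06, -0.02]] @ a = [[0.33,  -0.06,  -0.05], [-0.06,  0.04,  0.24], [0.14,  -0.02,  0.13]]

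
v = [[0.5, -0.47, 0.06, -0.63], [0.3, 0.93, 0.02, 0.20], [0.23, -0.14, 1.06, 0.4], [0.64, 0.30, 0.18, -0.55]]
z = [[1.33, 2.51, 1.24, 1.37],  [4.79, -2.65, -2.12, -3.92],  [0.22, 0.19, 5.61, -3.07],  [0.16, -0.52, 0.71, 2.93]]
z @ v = [[2.58, 1.95, 1.69, -0.59], [-1.40, -5.60, -2.72, -2.24], [-0.51, -1.63, 5.41, 3.83], [1.96, 0.22, 1.28, -1.53]]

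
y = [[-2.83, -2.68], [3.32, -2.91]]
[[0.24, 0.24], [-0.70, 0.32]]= y@ [[-0.15,  0.01], [0.07,  -0.10]]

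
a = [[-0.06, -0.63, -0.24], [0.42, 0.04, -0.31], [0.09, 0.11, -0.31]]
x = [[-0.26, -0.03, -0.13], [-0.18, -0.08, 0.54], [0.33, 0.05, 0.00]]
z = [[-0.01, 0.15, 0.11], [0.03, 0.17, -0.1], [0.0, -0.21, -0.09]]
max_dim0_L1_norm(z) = 0.53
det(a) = -0.08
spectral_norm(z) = 0.32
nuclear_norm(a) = 1.46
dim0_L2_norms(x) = [0.46, 0.1, 0.56]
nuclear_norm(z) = 0.48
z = x @ a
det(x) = -0.00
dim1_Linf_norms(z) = [0.15, 0.17, 0.21]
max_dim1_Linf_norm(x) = 0.54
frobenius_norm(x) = 0.73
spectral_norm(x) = 0.59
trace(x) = -0.34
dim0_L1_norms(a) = [0.57, 0.78, 0.86]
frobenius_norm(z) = 0.36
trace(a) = -0.33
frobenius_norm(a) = 0.92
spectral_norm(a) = 0.68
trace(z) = 0.07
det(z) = 0.00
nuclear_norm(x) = 1.02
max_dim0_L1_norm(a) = 0.86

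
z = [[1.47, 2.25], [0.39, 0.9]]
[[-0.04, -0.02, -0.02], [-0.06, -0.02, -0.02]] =z @ [[0.2,0.05,0.08],[-0.15,-0.04,-0.06]]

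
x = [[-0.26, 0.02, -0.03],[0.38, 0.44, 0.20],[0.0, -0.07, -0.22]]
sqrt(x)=[[-1.6,-0.10,-1.6], [0.76,0.7,0.62], [1.72,0.04,1.58]]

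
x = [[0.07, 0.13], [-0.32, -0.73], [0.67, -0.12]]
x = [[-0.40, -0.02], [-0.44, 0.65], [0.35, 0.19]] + [[0.47, 0.15],[0.12, -1.38],[0.32, -0.31]]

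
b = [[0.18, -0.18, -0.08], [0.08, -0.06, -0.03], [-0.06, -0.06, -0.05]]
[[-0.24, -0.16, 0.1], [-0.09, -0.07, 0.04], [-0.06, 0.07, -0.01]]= b@[[-0.42, -1.06, 0.42], [0.32, -0.17, -0.01], [1.38, -0.02, -0.27]]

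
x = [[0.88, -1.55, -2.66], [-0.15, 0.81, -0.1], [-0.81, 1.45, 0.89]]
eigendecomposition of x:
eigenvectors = [[0.87, -0.91, -0.84],[-0.05, -0.13, -0.51],[-0.49, -0.39, 0.21]]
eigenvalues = [2.47, -0.49, 0.6]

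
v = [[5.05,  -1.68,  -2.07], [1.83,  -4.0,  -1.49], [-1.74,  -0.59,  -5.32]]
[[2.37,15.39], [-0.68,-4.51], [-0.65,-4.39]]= v@[[0.58,3.78], [0.48,3.14], [-0.12,-0.76]]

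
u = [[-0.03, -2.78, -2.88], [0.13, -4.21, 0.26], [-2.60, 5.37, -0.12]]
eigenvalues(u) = [2.73, -2.5, -4.59]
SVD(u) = [[0.39,  0.91,  0.11], [0.53,  -0.12,  -0.84], [-0.76,  0.39,  -0.53]] @ diag([7.682406516240817, 2.906926581577848, 1.4049939389679846]) @ [[0.26, -0.96, -0.12], [-0.36, 0.01, -0.93], [0.89, 0.29, -0.34]]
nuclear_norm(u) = 11.99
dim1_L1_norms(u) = [5.69, 4.6, 8.09]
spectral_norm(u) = 7.68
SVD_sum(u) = [[0.79, -2.86, -0.35], [1.06, -3.86, -0.47], [-1.53, 5.57, 0.68]] + [[-0.96, 0.04, -2.48], [0.13, -0.00, 0.32], [-0.41, 0.02, -1.05]] + [[0.14,0.05,-0.05], [-1.06,-0.34,0.4], [-0.66,-0.21,0.25]]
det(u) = 31.38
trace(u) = -4.36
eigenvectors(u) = [[-0.73, -0.82, -0.14], [0.01, -0.15, 0.59], [0.69, -0.56, -0.79]]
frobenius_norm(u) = 8.33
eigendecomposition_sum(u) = [[1.31, -1.67, -1.48], [-0.02, 0.03, 0.02], [-1.24, 1.57, 1.39]] + [[-1.25, -2.03, -1.29],[-0.23, -0.37, -0.23],[-0.86, -1.39, -0.88]] + [[-0.09,0.91,-0.11], [0.38,-3.87,0.47], [-0.51,5.18,-0.63]]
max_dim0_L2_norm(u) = 7.37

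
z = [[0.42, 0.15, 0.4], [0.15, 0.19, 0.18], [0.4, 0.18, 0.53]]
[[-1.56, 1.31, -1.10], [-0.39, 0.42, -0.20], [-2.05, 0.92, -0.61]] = z@[[-0.4, 5.23, -5.45], [2.38, 0.24, 0.63], [-4.37, -2.3, 2.74]]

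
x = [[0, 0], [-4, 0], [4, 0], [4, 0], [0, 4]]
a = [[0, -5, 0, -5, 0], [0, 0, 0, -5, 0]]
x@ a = [[0, 0, 0, 0, 0], [0, 20, 0, 20, 0], [0, -20, 0, -20, 0], [0, -20, 0, -20, 0], [0, 0, 0, -20, 0]]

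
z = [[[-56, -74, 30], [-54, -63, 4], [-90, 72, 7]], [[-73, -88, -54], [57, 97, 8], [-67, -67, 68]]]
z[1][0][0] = -73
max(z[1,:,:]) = 97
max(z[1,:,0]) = 57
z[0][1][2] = 4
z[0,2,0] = -90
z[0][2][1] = 72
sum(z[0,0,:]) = -100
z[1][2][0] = -67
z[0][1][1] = -63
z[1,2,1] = -67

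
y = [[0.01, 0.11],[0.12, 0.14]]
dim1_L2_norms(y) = [0.11, 0.18]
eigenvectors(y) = [[-0.85, -0.49], [0.52, -0.87]]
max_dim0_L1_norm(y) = 0.25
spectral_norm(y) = 0.21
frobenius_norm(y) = 0.21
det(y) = -0.01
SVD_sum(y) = [[0.05,  0.08], [0.1,  0.15]] + [[-0.04, 0.03],[0.02, -0.01]]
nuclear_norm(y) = 0.26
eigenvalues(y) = [-0.06, 0.21]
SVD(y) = [[-0.47, -0.88],[-0.88, 0.47]] @ diag([0.20726493002809365, 0.05693196624436452]) @ [[-0.53, -0.85],[0.85, -0.53]]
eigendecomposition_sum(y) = [[-0.04, 0.02], [0.03, -0.01]] + [[0.05, 0.09], [0.09, 0.15]]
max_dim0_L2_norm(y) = 0.18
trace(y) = 0.15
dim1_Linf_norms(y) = [0.11, 0.14]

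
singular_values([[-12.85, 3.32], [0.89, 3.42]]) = [13.27, 3.53]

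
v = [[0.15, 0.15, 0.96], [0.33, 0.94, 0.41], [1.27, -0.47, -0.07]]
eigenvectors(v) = [[(0.62+0j), (-0.24-0.3j), (-0.24+0.3j)], [0.06+0.00j, (-0.86+0j), (-0.86-0j)], [(-0.78+0j), -0.35j, 0.35j]]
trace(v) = 1.02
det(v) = -1.19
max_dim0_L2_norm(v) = 1.32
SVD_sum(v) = [[0.03,-0.01,-0.0], [-0.07,0.03,0.0], [1.25,-0.52,-0.07]] + [[0.25, 0.52, 0.60], [0.29, 0.61, 0.71], [0.01, 0.02, 0.03]] + [[-0.13,-0.36,0.36], [0.11,0.30,-0.30], [0.01,0.03,-0.03]]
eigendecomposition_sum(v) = [[(-0.51+0j),0.14-0.00j,0.44+0.00j], [-0.05+0.00j,(0.01-0j),0.04+0.00j], [(0.64-0j),(-0.18+0j),(-0.55-0j)]] + [[(0.33-0.15j), 0.00+0.26j, 0.26-0.10j],  [(0.19-0.79j), (0.46+0.36j), (0.18-0.6j)],  [0.32+0.08j, (-0.15+0.19j), 0.24+0.07j]] + [[(0.33+0.15j), -0.26j, (0.26+0.1j)],[(0.19+0.79j), (0.46-0.36j), 0.18+0.60j],[0.32-0.08j, (-0.15-0.19j), 0.24-0.07j]]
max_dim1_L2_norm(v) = 1.36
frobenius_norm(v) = 1.99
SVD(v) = [[-0.02,  -0.65,  -0.76], [0.06,  -0.76,  0.65], [-1.0,  -0.03,  0.05]] @ diag([1.3574896991907612, 1.2866866715763845, 0.6837829522433719]) @ [[-0.92, 0.38, 0.05], [-0.30, -0.62, -0.72], [0.24, 0.68, -0.69]]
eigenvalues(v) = [(-1.04+0j), (1.03+0.28j), (1.03-0.28j)]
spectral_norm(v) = 1.36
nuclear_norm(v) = 3.33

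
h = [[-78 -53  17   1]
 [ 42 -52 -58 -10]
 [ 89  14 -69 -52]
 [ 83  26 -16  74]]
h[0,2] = 17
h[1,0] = 42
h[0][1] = -53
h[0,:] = [-78, -53, 17, 1]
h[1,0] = 42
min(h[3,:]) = -16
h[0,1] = -53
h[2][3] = -52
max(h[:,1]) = 26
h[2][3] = -52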